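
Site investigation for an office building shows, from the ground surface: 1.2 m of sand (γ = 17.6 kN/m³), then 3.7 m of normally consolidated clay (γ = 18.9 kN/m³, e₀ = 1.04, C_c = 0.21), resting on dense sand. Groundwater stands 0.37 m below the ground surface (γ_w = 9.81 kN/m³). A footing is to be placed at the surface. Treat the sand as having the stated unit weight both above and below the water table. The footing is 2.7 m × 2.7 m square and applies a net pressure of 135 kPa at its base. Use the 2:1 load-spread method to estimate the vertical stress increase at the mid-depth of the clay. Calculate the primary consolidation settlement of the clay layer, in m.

S_c ≈ 0.115 m

Mid-depth of clay below the ground surface: z = 1.2 + 3.7/2 = 3.05 m.
Total vertical stress at mid-clay: σ_v = 17.6×1.2 + 18.9×1.85 = 56.085 kPa.
Pore pressure: u = 9.81×(3.05 − 0.37) = 26.291 kPa.
Initial effective stress: σ'_0 = σ_v − u = 56.085 − 26.291 = 29.794 kPa.
Stress increase at mid-clay by the 2:1 spreading method:
Δσ = qBL/((B+z)(L+z)) = 135×2.7×2.7/((2.7+3.05)(2.7+3.05)) = 29.766 kPa
Final effective stress: σ'_f = σ'_0 + Δσ = 29.794 + 29.766 = 59.56 kPa.
Normally consolidated clay, so the full stress increment lies on the virgin compression line:
S_c = C_c·H/(1+e₀)·log₁₀(σ'_f/σ'_0) = 0.21×3.7/(1+1.04)×log₁₀(59.56/29.794)
    = 0.38088 × 0.30083 = 0.1146 m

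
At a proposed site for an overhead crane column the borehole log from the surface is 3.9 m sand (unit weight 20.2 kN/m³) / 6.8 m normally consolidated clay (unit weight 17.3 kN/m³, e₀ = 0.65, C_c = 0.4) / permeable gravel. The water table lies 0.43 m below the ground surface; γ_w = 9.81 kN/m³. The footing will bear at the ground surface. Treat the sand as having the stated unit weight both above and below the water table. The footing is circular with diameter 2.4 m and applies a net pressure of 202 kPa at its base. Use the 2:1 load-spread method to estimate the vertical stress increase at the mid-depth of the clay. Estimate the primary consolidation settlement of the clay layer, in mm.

Mid-depth of clay below the ground surface: z = 3.9 + 6.8/2 = 7.3 m.
Total vertical stress at mid-clay: σ_v = 20.2×3.9 + 17.3×3.4 = 137.6 kPa.
Pore pressure: u = 9.81×(7.3 − 0.43) = 67.395 kPa.
Initial effective stress: σ'_0 = σ_v − u = 137.6 − 67.395 = 70.205 kPa.
Stress increase at mid-clay by the 2:1 spreading method:
Δσ ≈ qD²/(D+z)² = 202×2.4²/(2.4+7.3)² = 12.366 kPa
Final effective stress: σ'_f = σ'_0 + Δσ = 70.205 + 12.366 = 82.571 kPa.
Normally consolidated clay, so the full stress increment lies on the virgin compression line:
S_c = C_c·H/(1+e₀)·log₁₀(σ'_f/σ'_0) = 0.4×6.8/(1+0.65)×log₁₀(82.571/70.205)
    = 1.6485 × 0.07046 = 0.1162 m

S_c ≈ 116 mm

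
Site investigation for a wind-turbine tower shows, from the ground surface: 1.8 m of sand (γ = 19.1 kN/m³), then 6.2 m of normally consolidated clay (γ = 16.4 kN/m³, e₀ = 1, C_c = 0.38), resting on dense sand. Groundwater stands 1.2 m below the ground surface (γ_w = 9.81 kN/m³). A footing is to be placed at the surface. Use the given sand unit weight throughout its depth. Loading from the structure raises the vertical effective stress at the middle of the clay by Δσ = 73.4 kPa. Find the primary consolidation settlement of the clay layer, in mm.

Mid-depth of clay below the ground surface: z = 1.8 + 6.2/2 = 4.9 m.
Total vertical stress at mid-clay: σ_v = 19.1×1.8 + 16.4×3.1 = 85.22 kPa.
Pore pressure: u = 9.81×(4.9 − 1.2) = 36.297 kPa.
Initial effective stress: σ'_0 = σ_v − u = 85.22 − 36.297 = 48.923 kPa.
Final effective stress: σ'_f = σ'_0 + Δσ = 48.923 + 73.4 = 122.32 kPa.
Normally consolidated clay, so the full stress increment lies on the virgin compression line:
S_c = C_c·H/(1+e₀)·log₁₀(σ'_f/σ'_0) = 0.38×6.2/(1+1)×log₁₀(122.32/48.923)
    = 1.178 × 0.39798 = 0.4688 m

S_c ≈ 469 mm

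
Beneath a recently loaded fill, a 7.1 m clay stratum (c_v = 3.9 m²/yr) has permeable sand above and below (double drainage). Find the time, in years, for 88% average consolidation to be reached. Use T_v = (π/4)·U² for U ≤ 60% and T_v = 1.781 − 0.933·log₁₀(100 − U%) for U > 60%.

t ≈ 2.5 years

Drainage path length: H_d = H/2 = 3.55 m (double drainage).
U > 60%: T_v = 1.781 − 0.933·log₁₀(100 − 88) = 0.77412.
t = T_v·H_d²/c_v = 0.77412×3.55²/3.9 = 2.501 years.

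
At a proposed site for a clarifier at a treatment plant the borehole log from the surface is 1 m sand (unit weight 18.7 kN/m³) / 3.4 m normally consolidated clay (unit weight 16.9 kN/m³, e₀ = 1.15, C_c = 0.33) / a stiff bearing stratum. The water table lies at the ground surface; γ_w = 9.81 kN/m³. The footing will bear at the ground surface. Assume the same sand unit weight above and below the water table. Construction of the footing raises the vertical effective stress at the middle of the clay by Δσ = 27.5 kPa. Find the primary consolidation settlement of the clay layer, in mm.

Mid-depth of clay below the ground surface: z = 1 + 3.4/2 = 2.7 m.
Total vertical stress at mid-clay: σ_v = 18.7×1 + 16.9×1.7 = 47.43 kPa.
Pore pressure: u = 9.81×(2.7 − 0) = 26.487 kPa.
Initial effective stress: σ'_0 = σ_v − u = 47.43 − 26.487 = 20.943 kPa.
Final effective stress: σ'_f = σ'_0 + Δσ = 20.943 + 27.5 = 48.443 kPa.
Normally consolidated clay, so the full stress increment lies on the virgin compression line:
S_c = C_c·H/(1+e₀)·log₁₀(σ'_f/σ'_0) = 0.33×3.4/(1+1.15)×log₁₀(48.443/20.943)
    = 0.52186 × 0.36419 = 0.1901 m

S_c ≈ 190 mm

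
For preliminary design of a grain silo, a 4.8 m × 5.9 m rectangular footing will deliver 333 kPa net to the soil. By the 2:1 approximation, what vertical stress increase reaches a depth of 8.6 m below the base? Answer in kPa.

Δσ_z ≈ 48.5 kPa

By the 2:1 method the load spreads at 1 horizontal : 2 vertical, so at depth z the loaded area has grown by z in each plan dimension:
Δσ = qBL/((B+z)(L+z)) = 333×4.8×5.9/((4.8+8.6)(5.9+8.6)) = 48.536 kPa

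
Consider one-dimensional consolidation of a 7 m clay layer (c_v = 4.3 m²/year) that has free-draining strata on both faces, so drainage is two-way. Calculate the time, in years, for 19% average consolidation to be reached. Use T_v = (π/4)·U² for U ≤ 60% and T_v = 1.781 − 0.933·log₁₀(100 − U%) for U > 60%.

Drainage path length: H_d = H/2 = 3.5 m (double drainage).
U ≤ 60%: T_v = (π/4)·U² = (π/4)×0.19² = 0.028353.
t = T_v·H_d²/c_v = 0.028353×3.5²/4.3 = 0.08077 years.

t ≈ 0.0808 years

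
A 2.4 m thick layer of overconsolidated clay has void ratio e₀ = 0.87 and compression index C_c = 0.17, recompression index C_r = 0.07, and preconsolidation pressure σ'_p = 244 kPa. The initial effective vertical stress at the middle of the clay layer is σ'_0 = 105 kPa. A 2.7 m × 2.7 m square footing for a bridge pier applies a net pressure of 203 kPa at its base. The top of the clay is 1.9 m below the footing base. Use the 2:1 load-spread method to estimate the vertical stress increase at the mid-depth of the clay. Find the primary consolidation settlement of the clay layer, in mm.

Mid-depth of clay below the footing base: z = 1.9 + 2.4/2 = 3.1 m.
Stress increase at mid-clay by the 2:1 spreading method:
Δσ = qBL/((B+z)(L+z)) = 203×2.7×2.7/((2.7+3.1)(2.7+3.1)) = 43.991 kPa
Final effective stress: σ'_f = 105 + 43.991 = 148.99 kPa.
σ'_f = 148.99 ≤ σ'_p = 244 kPa, so the clay remains overconsolidated and only the recompression index applies:
S_c = C_r·H/(1+e₀)·log₁₀(σ'_f/σ'_0) = 0.07×2.4/1.87×log₁₀(148.99/105)
    = 0.089838 × 0.15197 = 0.01365 m

S_c ≈ 13.7 mm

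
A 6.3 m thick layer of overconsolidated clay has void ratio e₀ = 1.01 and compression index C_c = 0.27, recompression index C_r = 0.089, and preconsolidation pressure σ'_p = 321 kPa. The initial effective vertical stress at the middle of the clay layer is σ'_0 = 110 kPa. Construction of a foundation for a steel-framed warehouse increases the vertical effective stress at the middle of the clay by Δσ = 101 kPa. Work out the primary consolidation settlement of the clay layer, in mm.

Final effective stress: σ'_f = 110 + 101 = 211 kPa.
σ'_f = 211 ≤ σ'_p = 321 kPa, so the clay remains overconsolidated and only the recompression index applies:
S_c = C_r·H/(1+e₀)·log₁₀(σ'_f/σ'_0) = 0.089×6.3/2.01×log₁₀(211/110)
    = 0.27895 × 0.28289 = 0.07891 m

S_c ≈ 78.9 mm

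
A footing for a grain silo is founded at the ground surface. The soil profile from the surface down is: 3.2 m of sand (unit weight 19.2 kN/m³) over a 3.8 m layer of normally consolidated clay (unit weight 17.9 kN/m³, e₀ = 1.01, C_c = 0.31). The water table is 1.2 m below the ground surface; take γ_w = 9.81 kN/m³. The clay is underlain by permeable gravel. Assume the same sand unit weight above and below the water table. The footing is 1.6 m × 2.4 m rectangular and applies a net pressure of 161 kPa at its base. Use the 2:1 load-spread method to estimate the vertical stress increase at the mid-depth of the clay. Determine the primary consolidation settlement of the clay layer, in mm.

Mid-depth of clay below the ground surface: z = 3.2 + 3.8/2 = 5.1 m.
Total vertical stress at mid-clay: σ_v = 19.2×3.2 + 17.9×1.9 = 95.45 kPa.
Pore pressure: u = 9.81×(5.1 − 1.2) = 38.259 kPa.
Initial effective stress: σ'_0 = σ_v − u = 95.45 − 38.259 = 57.191 kPa.
Stress increase at mid-clay by the 2:1 spreading method:
Δσ = qBL/((B+z)(L+z)) = 161×1.6×2.4/((1.6+5.1)(2.4+5.1)) = 12.303 kPa
Final effective stress: σ'_f = σ'_0 + Δσ = 57.191 + 12.303 = 69.494 kPa.
Normally consolidated clay, so the full stress increment lies on the virgin compression line:
S_c = C_c·H/(1+e₀)·log₁₀(σ'_f/σ'_0) = 0.31×3.8/(1+1.01)×log₁₀(69.494/57.191)
    = 0.58607 × 0.08462 = 0.04959 m

S_c ≈ 49.6 mm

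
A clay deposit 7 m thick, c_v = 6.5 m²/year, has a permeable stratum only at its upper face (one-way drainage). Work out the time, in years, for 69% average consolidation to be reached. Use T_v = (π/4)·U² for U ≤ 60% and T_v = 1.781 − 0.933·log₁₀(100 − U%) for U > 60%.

Drainage path length: H_d = H = 7 m (single drainage).
U > 60%: T_v = 1.781 − 0.933·log₁₀(100 − 69) = 0.38956.
t = T_v·H_d²/c_v = 0.38956×7²/6.5 = 2.937 years.

t ≈ 2.94 years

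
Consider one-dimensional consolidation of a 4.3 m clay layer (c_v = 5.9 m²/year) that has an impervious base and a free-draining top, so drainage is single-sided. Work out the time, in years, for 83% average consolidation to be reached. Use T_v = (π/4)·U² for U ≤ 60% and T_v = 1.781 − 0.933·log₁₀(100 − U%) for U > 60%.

t ≈ 1.98 years

Drainage path length: H_d = H = 4.3 m (single drainage).
U > 60%: T_v = 1.781 − 0.933·log₁₀(100 − 83) = 0.63299.
t = T_v·H_d²/c_v = 0.63299×4.3²/5.9 = 1.984 years.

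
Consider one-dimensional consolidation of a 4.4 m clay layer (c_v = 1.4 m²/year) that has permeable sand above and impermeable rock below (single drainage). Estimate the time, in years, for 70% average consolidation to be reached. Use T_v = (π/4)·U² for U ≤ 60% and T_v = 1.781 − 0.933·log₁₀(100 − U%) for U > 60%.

Drainage path length: H_d = H = 4.4 m (single drainage).
U > 60%: T_v = 1.781 − 0.933·log₁₀(100 − 70) = 0.40285.
t = T_v·H_d²/c_v = 0.40285×4.4²/1.4 = 5.571 years.

t ≈ 5.57 years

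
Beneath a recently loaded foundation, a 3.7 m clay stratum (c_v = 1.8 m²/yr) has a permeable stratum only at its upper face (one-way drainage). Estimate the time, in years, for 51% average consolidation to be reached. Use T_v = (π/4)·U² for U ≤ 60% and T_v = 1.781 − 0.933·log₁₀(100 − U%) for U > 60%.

Drainage path length: H_d = H = 3.7 m (single drainage).
U ≤ 60%: T_v = (π/4)·U² = (π/4)×0.51² = 0.20428.
t = T_v·H_d²/c_v = 0.20428×3.7²/1.8 = 1.554 years.

t ≈ 1.55 years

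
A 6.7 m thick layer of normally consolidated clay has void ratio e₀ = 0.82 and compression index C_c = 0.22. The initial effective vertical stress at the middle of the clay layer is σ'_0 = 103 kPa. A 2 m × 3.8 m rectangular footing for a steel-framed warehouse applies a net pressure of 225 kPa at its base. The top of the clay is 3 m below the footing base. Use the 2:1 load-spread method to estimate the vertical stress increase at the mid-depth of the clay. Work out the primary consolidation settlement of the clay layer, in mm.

Mid-depth of clay below the footing base: z = 3 + 6.7/2 = 6.35 m.
Stress increase at mid-clay by the 2:1 spreading method:
Δσ = qBL/((B+z)(L+z)) = 225×2×3.8/((2+6.35)(3.8+6.35)) = 20.176 kPa
Final effective stress: σ'_f = σ'_0 + Δσ = 103 + 20.176 = 123.18 kPa.
Normally consolidated clay, so the full stress increment lies on the virgin compression line:
S_c = C_c·H/(1+e₀)·log₁₀(σ'_f/σ'_0) = 0.22×6.7/(1+0.82)×log₁₀(123.18/103)
    = 0.80989 × 0.077703 = 0.06293 m

S_c ≈ 62.9 mm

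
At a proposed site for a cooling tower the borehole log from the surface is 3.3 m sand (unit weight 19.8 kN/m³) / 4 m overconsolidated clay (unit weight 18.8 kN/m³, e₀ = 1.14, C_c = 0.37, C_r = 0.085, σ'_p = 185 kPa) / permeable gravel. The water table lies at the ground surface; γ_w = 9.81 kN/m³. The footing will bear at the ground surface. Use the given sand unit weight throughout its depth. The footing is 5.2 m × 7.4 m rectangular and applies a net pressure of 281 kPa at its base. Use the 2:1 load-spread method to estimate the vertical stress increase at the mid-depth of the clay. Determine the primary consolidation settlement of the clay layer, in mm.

S_c ≈ 65.7 mm

Mid-depth of clay below the ground surface: z = 3.3 + 4/2 = 5.3 m.
Total vertical stress at mid-clay: σ_v = 19.8×3.3 + 18.8×2 = 102.94 kPa.
Pore pressure: u = 9.81×(5.3 − 0) = 51.993 kPa.
Initial effective stress: σ'_0 = σ_v − u = 102.94 − 51.993 = 50.947 kPa.
Stress increase at mid-clay by the 2:1 spreading method:
Δσ = qBL/((B+z)(L+z)) = 281×5.2×7.4/((5.2+5.3)(7.4+5.3)) = 81.086 kPa
Final effective stress: σ'_f = 50.947 + 81.086 = 132.03 kPa.
σ'_f = 132.03 ≤ σ'_p = 185 kPa, so the clay remains overconsolidated and only the recompression index applies:
S_c = C_r·H/(1+e₀)·log₁₀(σ'_f/σ'_0) = 0.085×4/2.14×log₁₀(132.03/50.947)
    = 0.15888 × 0.41355 = 0.06571 m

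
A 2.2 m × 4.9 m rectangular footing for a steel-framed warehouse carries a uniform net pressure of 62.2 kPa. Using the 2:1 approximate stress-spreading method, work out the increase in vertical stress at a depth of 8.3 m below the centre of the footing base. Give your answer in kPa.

Δσ_z ≈ 4.84 kPa

By the 2:1 method the load spreads at 1 horizontal : 2 vertical, so at depth z the loaded area has grown by z in each plan dimension:
Δσ = qBL/((B+z)(L+z)) = 62.2×2.2×4.9/((2.2+8.3)(4.9+8.3)) = 4.8378 kPa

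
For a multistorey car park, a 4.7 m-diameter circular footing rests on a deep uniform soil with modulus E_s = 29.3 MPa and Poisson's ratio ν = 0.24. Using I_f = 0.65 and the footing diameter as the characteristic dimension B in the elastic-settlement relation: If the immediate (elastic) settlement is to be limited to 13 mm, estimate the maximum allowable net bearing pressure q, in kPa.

q ≈ 132 kPa

E_s = 29.3 MPa = 29300 kPa.
S_e = q·B·(1−ν²)/E_s · I_f  ⇒  q = S_e·E_s / (B·(1−ν²)·I_f).
q = 0.013 × 29300 / (4.7 × 0.9424 × 0.65) = 132.3 kPa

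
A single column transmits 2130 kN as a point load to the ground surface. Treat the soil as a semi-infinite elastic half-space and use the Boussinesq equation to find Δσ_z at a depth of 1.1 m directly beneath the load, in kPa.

Boussinesq vertical stress below a point load on an elastic half-space:
Δσ_z = 3P/(2πz²) · [1 + (r/z)²]^(−5/2)
r/z = 0/1.1 = 0; [1+(r/z)²]^(−5/2) = 1.
Δσ_z = 3×2130/(2π×1.1²) × 1 = 840.5 × 1 = 840.5 kPa

Δσ_z ≈ 840 kPa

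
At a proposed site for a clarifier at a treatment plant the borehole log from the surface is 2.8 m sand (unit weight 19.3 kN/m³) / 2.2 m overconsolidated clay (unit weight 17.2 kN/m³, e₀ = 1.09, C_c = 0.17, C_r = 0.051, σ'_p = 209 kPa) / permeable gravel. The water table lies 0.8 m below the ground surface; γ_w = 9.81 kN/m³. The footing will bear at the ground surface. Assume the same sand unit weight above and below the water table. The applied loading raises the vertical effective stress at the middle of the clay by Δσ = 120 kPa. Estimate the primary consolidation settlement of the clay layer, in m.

S_c ≈ 0.0312 m

Mid-depth of clay below the ground surface: z = 2.8 + 2.2/2 = 3.9 m.
Total vertical stress at mid-clay: σ_v = 19.3×2.8 + 17.2×1.1 = 72.96 kPa.
Pore pressure: u = 9.81×(3.9 − 0.8) = 30.411 kPa.
Initial effective stress: σ'_0 = σ_v − u = 72.96 − 30.411 = 42.549 kPa.
Final effective stress: σ'_f = 42.549 + 120 = 162.55 kPa.
σ'_f = 162.55 ≤ σ'_p = 209 kPa, so the clay remains overconsolidated and only the recompression index applies:
S_c = C_r·H/(1+e₀)·log₁₀(σ'_f/σ'_0) = 0.051×2.2/2.09×log₁₀(162.55/42.549)
    = 0.053683 × 0.5821 = 0.03125 m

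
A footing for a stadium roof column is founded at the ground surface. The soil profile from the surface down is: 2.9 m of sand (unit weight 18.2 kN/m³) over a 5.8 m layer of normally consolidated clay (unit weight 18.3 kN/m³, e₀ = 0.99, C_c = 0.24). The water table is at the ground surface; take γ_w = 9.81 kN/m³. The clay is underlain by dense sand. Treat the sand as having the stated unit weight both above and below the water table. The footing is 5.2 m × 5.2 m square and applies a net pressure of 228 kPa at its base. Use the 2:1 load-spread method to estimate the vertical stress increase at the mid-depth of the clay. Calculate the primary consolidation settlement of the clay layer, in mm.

Mid-depth of clay below the ground surface: z = 2.9 + 5.8/2 = 5.8 m.
Total vertical stress at mid-clay: σ_v = 18.2×2.9 + 18.3×2.9 = 105.85 kPa.
Pore pressure: u = 9.81×(5.8 − 0) = 56.898 kPa.
Initial effective stress: σ'_0 = σ_v − u = 105.85 − 56.898 = 48.952 kPa.
Stress increase at mid-clay by the 2:1 spreading method:
Δσ = qBL/((B+z)(L+z)) = 228×5.2×5.2/((5.2+5.8)(5.2+5.8)) = 50.951 kPa
Final effective stress: σ'_f = σ'_0 + Δσ = 48.952 + 50.951 = 99.903 kPa.
Normally consolidated clay, so the full stress increment lies on the virgin compression line:
S_c = C_c·H/(1+e₀)·log₁₀(σ'_f/σ'_0) = 0.24×5.8/(1+0.99)×log₁₀(99.903/48.952)
    = 0.6995 × 0.30981 = 0.2167 m

S_c ≈ 217 mm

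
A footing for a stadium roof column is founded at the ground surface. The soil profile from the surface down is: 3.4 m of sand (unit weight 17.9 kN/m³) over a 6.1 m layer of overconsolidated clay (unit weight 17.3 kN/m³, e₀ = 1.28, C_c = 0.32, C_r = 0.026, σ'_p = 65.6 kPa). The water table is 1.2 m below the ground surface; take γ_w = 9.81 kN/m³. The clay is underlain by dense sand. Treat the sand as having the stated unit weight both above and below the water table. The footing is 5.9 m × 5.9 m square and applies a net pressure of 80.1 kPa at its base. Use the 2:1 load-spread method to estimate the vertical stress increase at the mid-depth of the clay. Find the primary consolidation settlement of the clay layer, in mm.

Mid-depth of clay below the ground surface: z = 3.4 + 6.1/2 = 6.45 m.
Total vertical stress at mid-clay: σ_v = 17.9×3.4 + 17.3×3.05 = 113.62 kPa.
Pore pressure: u = 9.81×(6.45 − 1.2) = 51.503 kPa.
Initial effective stress: σ'_0 = σ_v − u = 113.62 − 51.503 = 62.117 kPa.
Stress increase at mid-clay by the 2:1 spreading method:
Δσ = qBL/((B+z)(L+z)) = 80.1×5.9×5.9/((5.9+6.45)(5.9+6.45)) = 18.281 kPa
Final effective stress: σ'_f = 62.117 + 18.281 = 80.398 kPa.
σ'_f = 80.398 > σ'_p = 65.6 kPa, so the stress path crosses the preconsolidation pressure — recompression up to σ'_p, then virgin compression beyond:
S_c = H/(1+e₀)·[C_r·log₁₀(σ'_p/σ'_0) + C_c·log₁₀(σ'_f/σ'_p)]
    = 6.1/2.28 × [0.026×log₁₀(65.6/62.117) + 0.32×log₁₀(80.398/65.6)]
    = 2.6754 × [0.00061603 + 0.028269] = 0.07728 m

S_c ≈ 77.3 mm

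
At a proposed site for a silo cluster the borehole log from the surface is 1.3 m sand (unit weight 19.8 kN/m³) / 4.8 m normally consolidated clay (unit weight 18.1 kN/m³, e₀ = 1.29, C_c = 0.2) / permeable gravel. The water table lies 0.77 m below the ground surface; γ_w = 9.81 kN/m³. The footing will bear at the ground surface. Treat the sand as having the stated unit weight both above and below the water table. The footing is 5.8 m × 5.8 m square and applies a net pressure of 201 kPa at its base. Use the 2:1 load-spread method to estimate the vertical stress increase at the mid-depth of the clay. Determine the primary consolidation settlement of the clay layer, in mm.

Mid-depth of clay below the ground surface: z = 1.3 + 4.8/2 = 3.7 m.
Total vertical stress at mid-clay: σ_v = 19.8×1.3 + 18.1×2.4 = 69.18 kPa.
Pore pressure: u = 9.81×(3.7 − 0.77) = 28.743 kPa.
Initial effective stress: σ'_0 = σ_v − u = 69.18 − 28.743 = 40.437 kPa.
Stress increase at mid-clay by the 2:1 spreading method:
Δσ = qBL/((B+z)(L+z)) = 201×5.8×5.8/((5.8+3.7)(5.8+3.7)) = 74.921 kPa
Final effective stress: σ'_f = σ'_0 + Δσ = 40.437 + 74.921 = 115.36 kPa.
Normally consolidated clay, so the full stress increment lies on the virgin compression line:
S_c = C_c·H/(1+e₀)·log₁₀(σ'_f/σ'_0) = 0.2×4.8/(1+1.29)×log₁₀(115.36/40.437)
    = 0.41921 × 0.45528 = 0.1909 m

S_c ≈ 191 mm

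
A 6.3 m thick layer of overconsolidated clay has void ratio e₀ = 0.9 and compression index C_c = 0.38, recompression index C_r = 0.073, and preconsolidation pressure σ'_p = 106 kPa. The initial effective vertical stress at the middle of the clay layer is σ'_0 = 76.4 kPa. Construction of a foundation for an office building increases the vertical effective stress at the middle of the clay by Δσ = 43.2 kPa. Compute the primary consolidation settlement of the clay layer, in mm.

S_c ≈ 100 mm

Final effective stress: σ'_f = 76.4 + 43.2 = 119.6 kPa.
σ'_f = 119.6 > σ'_p = 106 kPa, so the stress path crosses the preconsolidation pressure — recompression up to σ'_p, then virgin compression beyond:
S_c = H/(1+e₀)·[C_r·log₁₀(σ'_p/σ'_0) + C_c·log₁₀(σ'_f/σ'_p)]
    = 6.3/1.9 × [0.073×log₁₀(106/76.4) + 0.38×log₁₀(119.6/106)]
    = 3.3158 × [0.010382 + 0.019922] = 0.1005 m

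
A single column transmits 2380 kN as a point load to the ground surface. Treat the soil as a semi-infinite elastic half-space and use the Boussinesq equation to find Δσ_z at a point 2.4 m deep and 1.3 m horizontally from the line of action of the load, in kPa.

Δσ_z ≈ 104 kPa

Boussinesq vertical stress below a point load on an elastic half-space:
Δσ_z = 3P/(2πz²) · [1 + (r/z)²]^(−5/2)
r/z = 1.3/2.4 = 0.54167; [1+(r/z)²]^(−5/2) = 0.52561.
Δσ_z = 3×2380/(2π×2.4²) × 0.52561 = 197.29 × 0.52561 = 103.7 kPa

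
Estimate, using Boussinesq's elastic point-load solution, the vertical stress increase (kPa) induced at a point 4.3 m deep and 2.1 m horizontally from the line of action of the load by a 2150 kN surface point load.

Δσ_z ≈ 32.5 kPa

Boussinesq vertical stress below a point load on an elastic half-space:
Δσ_z = 3P/(2πz²) · [1 + (r/z)²]^(−5/2)
r/z = 2.1/4.3 = 0.48837; [1+(r/z)²]^(−5/2) = 0.58581.
Δσ_z = 3×2150/(2π×4.3²) × 0.58581 = 55.519 × 0.58581 = 32.52 kPa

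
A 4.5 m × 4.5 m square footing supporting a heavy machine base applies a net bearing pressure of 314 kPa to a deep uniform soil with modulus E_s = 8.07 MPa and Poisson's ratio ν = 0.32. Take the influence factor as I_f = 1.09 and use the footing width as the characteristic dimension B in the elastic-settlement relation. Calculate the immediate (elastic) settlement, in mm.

Immediate (elastic) settlement: S_e = q·B·(1−ν²)/E_s · I_f.
E_s = 8.07 MPa = 8070 kPa.
S_e = 314 × 4.5 × (1 − 0.32²) / 8070 × 1.09
    = 314 × 4.5 × 0.8976 / 8070 × 1.09
    = 0.1713 m = 171.3 mm

S_e ≈ 171 mm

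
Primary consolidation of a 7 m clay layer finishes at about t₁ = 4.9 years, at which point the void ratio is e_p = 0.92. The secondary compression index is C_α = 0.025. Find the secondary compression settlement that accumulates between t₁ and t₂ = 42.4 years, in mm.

S_s ≈ 85.4 mm

Secondary compression: S_s = C_α·H/(1+e_p)·log₁₀(t₂/t₁)
S_s = 0.025×7/(1+0.92)×log₁₀(42.4/4.9)
    = 0.09115 × 0.9372 = 0.08542 m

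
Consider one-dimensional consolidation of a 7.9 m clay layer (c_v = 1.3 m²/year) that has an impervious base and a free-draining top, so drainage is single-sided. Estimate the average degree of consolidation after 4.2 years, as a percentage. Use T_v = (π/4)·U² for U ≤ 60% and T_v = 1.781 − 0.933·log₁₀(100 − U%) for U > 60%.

Drainage path length: H_d = H = 7.9 m (single drainage).
T_v = c_v·t/H_d² = 1.3×4.2/7.9² = 0.087486.
T_v = 0.087486 corresponds to the U ≤ 60% branch:
U = √(4T_v/π) = 0.3338

U ≈ 33.4 %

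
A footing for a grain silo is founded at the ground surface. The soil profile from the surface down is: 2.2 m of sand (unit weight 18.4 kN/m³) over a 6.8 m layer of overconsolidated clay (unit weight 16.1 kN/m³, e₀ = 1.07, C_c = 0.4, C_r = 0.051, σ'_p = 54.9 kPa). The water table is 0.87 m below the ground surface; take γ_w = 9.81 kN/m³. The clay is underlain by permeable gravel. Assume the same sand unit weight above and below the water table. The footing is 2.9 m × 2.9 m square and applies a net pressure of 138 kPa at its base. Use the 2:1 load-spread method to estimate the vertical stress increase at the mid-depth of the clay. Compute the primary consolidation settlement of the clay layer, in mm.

S_c ≈ 104 mm

Mid-depth of clay below the ground surface: z = 2.2 + 6.8/2 = 5.6 m.
Total vertical stress at mid-clay: σ_v = 18.4×2.2 + 16.1×3.4 = 95.22 kPa.
Pore pressure: u = 9.81×(5.6 − 0.87) = 46.401 kPa.
Initial effective stress: σ'_0 = σ_v − u = 95.22 − 46.401 = 48.819 kPa.
Stress increase at mid-clay by the 2:1 spreading method:
Δσ = qBL/((B+z)(L+z)) = 138×2.9×2.9/((2.9+5.6)(2.9+5.6)) = 16.063 kPa
Final effective stress: σ'_f = 48.819 + 16.063 = 64.882 kPa.
σ'_f = 64.882 > σ'_p = 54.9 kPa, so the stress path crosses the preconsolidation pressure — recompression up to σ'_p, then virgin compression beyond:
S_c = H/(1+e₀)·[C_r·log₁₀(σ'_p/σ'_0) + C_c·log₁₀(σ'_f/σ'_p)]
    = 6.8/2.07 × [0.051×log₁₀(54.9/48.819) + 0.4×log₁₀(64.882/54.9)]
    = 3.285 × [0.0026002 + 0.029021] = 0.1039 m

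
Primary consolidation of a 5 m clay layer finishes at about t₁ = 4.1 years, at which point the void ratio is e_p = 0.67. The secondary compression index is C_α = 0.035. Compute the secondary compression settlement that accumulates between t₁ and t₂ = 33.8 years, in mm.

S_s ≈ 96 mm

Secondary compression: S_s = C_α·H/(1+e_p)·log₁₀(t₂/t₁)
S_s = 0.035×5/(1+0.67)×log₁₀(33.8/4.1)
    = 0.1048 × 0.9161 = 0.096 m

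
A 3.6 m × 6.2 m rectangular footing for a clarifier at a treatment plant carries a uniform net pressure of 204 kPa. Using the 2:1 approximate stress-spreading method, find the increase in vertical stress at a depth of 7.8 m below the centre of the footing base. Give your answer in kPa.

By the 2:1 method the load spreads at 1 horizontal : 2 vertical, so at depth z the loaded area has grown by z in each plan dimension:
Δσ = qBL/((B+z)(L+z)) = 204×3.6×6.2/((3.6+7.8)(6.2+7.8)) = 28.529 kPa

Δσ_z ≈ 28.5 kPa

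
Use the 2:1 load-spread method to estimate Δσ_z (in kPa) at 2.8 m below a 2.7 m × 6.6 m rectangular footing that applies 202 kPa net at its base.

Δσ_z ≈ 69.6 kPa

By the 2:1 method the load spreads at 1 horizontal : 2 vertical, so at depth z the loaded area has grown by z in each plan dimension:
Δσ = qBL/((B+z)(L+z)) = 202×2.7×6.6/((2.7+2.8)(6.6+2.8)) = 69.626 kPa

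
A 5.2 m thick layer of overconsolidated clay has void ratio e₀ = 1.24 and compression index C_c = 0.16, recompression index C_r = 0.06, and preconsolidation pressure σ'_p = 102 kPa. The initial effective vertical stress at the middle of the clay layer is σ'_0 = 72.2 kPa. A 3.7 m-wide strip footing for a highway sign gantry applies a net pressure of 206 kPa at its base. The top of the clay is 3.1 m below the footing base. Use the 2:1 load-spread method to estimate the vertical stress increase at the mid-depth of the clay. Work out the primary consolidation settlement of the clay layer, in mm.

Mid-depth of clay below the footing base: z = 3.1 + 5.2/2 = 5.7 m.
Stress increase at mid-clay by the 2:1 spreading method:
Δσ = qB/(B+z) = 206×3.7/(3.7+5.7) = 81.085 kPa
Final effective stress: σ'_f = 72.2 + 81.085 = 153.28 kPa.
σ'_f = 153.28 > σ'_p = 102 kPa, so the stress path crosses the preconsolidation pressure — recompression up to σ'_p, then virgin compression beyond:
S_c = H/(1+e₀)·[C_r·log₁₀(σ'_p/σ'_0) + C_c·log₁₀(σ'_f/σ'_p)]
    = 5.2/2.24 × [0.06×log₁₀(102/72.2) + 0.16×log₁₀(153.28/102)]
    = 2.3214 × [0.0090038 + 0.028302] = 0.0866 m

S_c ≈ 86.6 mm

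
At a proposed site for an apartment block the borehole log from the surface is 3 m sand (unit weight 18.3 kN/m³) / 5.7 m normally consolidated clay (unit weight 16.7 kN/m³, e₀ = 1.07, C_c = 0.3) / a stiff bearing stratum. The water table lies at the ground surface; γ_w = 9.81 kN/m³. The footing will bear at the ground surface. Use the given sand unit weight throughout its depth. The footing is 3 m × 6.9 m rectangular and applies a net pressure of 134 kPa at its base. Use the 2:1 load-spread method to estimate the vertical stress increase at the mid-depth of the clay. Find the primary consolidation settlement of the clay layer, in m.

S_c ≈ 0.156 m

Mid-depth of clay below the ground surface: z = 3 + 5.7/2 = 5.85 m.
Total vertical stress at mid-clay: σ_v = 18.3×3 + 16.7×2.85 = 102.5 kPa.
Pore pressure: u = 9.81×(5.85 − 0) = 57.389 kPa.
Initial effective stress: σ'_0 = σ_v − u = 102.5 − 57.389 = 45.111 kPa.
Stress increase at mid-clay by the 2:1 spreading method:
Δσ = qBL/((B+z)(L+z)) = 134×3×6.9/((3+5.85)(6.9+5.85)) = 24.582 kPa
Final effective stress: σ'_f = σ'_0 + Δσ = 45.111 + 24.582 = 69.693 kPa.
Normally consolidated clay, so the full stress increment lies on the virgin compression line:
S_c = C_c·H/(1+e₀)·log₁₀(σ'_f/σ'_0) = 0.3×5.7/(1+1.07)×log₁₀(69.693/45.111)
    = 0.82609 × 0.18891 = 0.1561 m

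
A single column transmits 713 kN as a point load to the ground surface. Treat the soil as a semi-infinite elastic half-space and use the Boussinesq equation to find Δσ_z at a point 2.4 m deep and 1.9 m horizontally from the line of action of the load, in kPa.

Boussinesq vertical stress below a point load on an elastic half-space:
Δσ_z = 3P/(2πz²) · [1 + (r/z)²]^(−5/2)
r/z = 1.9/2.4 = 0.79167; [1+(r/z)²]^(−5/2) = 0.29628.
Δσ_z = 3×713/(2π×2.4²) × 0.29628 = 59.103 × 0.29628 = 17.51 kPa

Δσ_z ≈ 17.5 kPa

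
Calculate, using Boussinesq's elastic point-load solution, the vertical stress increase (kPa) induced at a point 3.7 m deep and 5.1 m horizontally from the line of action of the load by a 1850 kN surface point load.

Boussinesq vertical stress below a point load on an elastic half-space:
Δσ_z = 3P/(2πz²) · [1 + (r/z)²]^(−5/2)
r/z = 5.1/3.7 = 1.3784; [1+(r/z)²]^(−5/2) = 0.069828.
Δσ_z = 3×1850/(2π×3.7²) × 0.069828 = 64.522 × 0.069828 = 4.505 kPa

Δσ_z ≈ 4.51 kPa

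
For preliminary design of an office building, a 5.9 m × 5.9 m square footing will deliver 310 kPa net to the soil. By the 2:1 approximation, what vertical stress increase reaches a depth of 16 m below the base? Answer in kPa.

Δσ_z ≈ 22.5 kPa

By the 2:1 method the load spreads at 1 horizontal : 2 vertical, so at depth z the loaded area has grown by z in each plan dimension:
Δσ = qBL/((B+z)(L+z)) = 310×5.9×5.9/((5.9+16)(5.9+16)) = 22.5 kPa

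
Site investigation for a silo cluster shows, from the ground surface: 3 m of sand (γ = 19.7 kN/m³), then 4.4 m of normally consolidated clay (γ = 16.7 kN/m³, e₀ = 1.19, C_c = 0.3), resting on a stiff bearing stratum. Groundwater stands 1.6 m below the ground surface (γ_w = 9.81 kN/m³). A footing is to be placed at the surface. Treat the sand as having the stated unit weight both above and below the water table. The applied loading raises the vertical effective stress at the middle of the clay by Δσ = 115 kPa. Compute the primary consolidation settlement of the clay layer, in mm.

S_c ≈ 279 mm

Mid-depth of clay below the ground surface: z = 3 + 4.4/2 = 5.2 m.
Total vertical stress at mid-clay: σ_v = 19.7×3 + 16.7×2.2 = 95.84 kPa.
Pore pressure: u = 9.81×(5.2 − 1.6) = 35.316 kPa.
Initial effective stress: σ'_0 = σ_v − u = 95.84 − 35.316 = 60.524 kPa.
Final effective stress: σ'_f = σ'_0 + Δσ = 60.524 + 115 = 175.52 kPa.
Normally consolidated clay, so the full stress increment lies on the virgin compression line:
S_c = C_c·H/(1+e₀)·log₁₀(σ'_f/σ'_0) = 0.3×4.4/(1+1.19)×log₁₀(175.52/60.524)
    = 0.60274 × 0.4624 = 0.2787 m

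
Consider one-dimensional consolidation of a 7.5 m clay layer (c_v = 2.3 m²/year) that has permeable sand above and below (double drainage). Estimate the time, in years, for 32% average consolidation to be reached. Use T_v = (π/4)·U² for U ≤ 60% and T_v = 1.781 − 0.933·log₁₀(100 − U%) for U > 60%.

t ≈ 0.492 years

Drainage path length: H_d = H/2 = 3.75 m (double drainage).
U ≤ 60%: T_v = (π/4)·U² = (π/4)×0.32² = 0.080425.
t = T_v·H_d²/c_v = 0.080425×3.75²/2.3 = 0.4917 years.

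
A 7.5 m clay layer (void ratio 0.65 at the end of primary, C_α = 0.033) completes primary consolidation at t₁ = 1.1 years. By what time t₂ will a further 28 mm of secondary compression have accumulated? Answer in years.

t₂ ≈ 1.69 years

S_s = C_α·H/(1+e_p)·log₁₀(t₂/t₁) ⇒ log₁₀(t₂/t₁) = S_s·(1+e_p)/(C_α·H).
log₁₀(t₂/t₁) = 0.028 × (1+0.65) / (0.033×7.5) = 0.1867
t₂ = t₁ × 10^0.1867 = 1.1 × 1.537 = 1.691 years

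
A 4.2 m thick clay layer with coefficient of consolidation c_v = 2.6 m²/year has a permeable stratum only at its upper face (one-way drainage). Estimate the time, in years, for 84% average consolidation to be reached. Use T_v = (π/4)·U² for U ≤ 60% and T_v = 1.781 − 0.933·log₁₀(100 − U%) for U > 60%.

t ≈ 4.46 years

Drainage path length: H_d = H = 4.2 m (single drainage).
U > 60%: T_v = 1.781 − 0.933·log₁₀(100 − 84) = 0.65756.
t = T_v·H_d²/c_v = 0.65756×4.2²/2.6 = 4.461 years.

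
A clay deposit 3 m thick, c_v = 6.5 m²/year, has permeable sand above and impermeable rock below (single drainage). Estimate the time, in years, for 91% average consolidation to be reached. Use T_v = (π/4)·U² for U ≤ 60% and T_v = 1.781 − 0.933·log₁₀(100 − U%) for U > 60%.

Drainage path length: H_d = H = 3 m (single drainage).
U > 60%: T_v = 1.781 − 0.933·log₁₀(100 − 91) = 0.89069.
t = T_v·H_d²/c_v = 0.89069×3²/6.5 = 1.233 years.

t ≈ 1.23 years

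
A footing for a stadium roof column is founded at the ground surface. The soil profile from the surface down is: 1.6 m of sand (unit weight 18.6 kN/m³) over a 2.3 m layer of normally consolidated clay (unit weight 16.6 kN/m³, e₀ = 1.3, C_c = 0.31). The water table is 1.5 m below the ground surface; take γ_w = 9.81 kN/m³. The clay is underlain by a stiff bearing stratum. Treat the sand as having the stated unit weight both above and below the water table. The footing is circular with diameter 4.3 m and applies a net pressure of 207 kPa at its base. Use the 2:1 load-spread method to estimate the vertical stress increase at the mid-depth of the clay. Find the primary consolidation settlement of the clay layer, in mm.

S_c ≈ 153 mm

Mid-depth of clay below the ground surface: z = 1.6 + 2.3/2 = 2.75 m.
Total vertical stress at mid-clay: σ_v = 18.6×1.6 + 16.6×1.15 = 48.85 kPa.
Pore pressure: u = 9.81×(2.75 − 1.5) = 12.263 kPa.
Initial effective stress: σ'_0 = σ_v − u = 48.85 − 12.263 = 36.587 kPa.
Stress increase at mid-clay by the 2:1 spreading method:
Δσ ≈ qD²/(D+z)² = 207×4.3²/(4.3+2.75)² = 77.007 kPa
Final effective stress: σ'_f = σ'_0 + Δσ = 36.587 + 77.007 = 113.59 kPa.
Normally consolidated clay, so the full stress increment lies on the virgin compression line:
S_c = C_c·H/(1+e₀)·log₁₀(σ'_f/σ'_0) = 0.31×2.3/(1+1.3)×log₁₀(113.59/36.587)
    = 0.31 × 0.49201 = 0.1525 m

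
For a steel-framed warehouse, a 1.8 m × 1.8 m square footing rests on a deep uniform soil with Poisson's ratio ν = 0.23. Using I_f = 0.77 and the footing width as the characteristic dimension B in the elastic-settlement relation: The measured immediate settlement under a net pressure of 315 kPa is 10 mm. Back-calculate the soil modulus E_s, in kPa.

E_s ≈ 41300 kPa

S_e = q·B·(1−ν²)/E_s · I_f  ⇒  E_s = q·B·(1−ν²)·I_f / S_e.
E_s = 315 × 1.8 × 0.9471 × 0.77 / 0.01 = 41350 kPa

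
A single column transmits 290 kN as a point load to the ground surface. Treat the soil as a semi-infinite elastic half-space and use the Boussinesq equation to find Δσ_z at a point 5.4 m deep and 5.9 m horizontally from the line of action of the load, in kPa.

Δσ_z ≈ 0.666 kPa

Boussinesq vertical stress below a point load on an elastic half-space:
Δσ_z = 3P/(2πz²) · [1 + (r/z)²]^(−5/2)
r/z = 5.9/5.4 = 1.0926; [1+(r/z)²]^(−5/2) = 0.14029.
Δσ_z = 3×290/(2π×5.4²) × 0.14029 = 4.7484 × 0.14029 = 0.6662 kPa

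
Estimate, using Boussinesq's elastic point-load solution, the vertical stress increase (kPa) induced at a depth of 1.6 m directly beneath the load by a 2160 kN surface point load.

Δσ_z ≈ 403 kPa

Boussinesq vertical stress below a point load on an elastic half-space:
Δσ_z = 3P/(2πz²) · [1 + (r/z)²]^(−5/2)
r/z = 0/1.6 = 0; [1+(r/z)²]^(−5/2) = 1.
Δσ_z = 3×2160/(2π×1.6²) × 1 = 402.86 × 1 = 402.9 kPa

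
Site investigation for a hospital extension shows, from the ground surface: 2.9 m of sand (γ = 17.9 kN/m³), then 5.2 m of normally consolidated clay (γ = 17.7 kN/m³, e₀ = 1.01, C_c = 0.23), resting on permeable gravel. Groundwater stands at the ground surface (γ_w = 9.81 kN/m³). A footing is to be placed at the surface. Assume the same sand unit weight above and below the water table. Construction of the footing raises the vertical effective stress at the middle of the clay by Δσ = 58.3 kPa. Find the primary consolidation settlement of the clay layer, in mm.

S_c ≈ 218 mm

Mid-depth of clay below the ground surface: z = 2.9 + 5.2/2 = 5.5 m.
Total vertical stress at mid-clay: σ_v = 17.9×2.9 + 17.7×2.6 = 97.93 kPa.
Pore pressure: u = 9.81×(5.5 − 0) = 53.955 kPa.
Initial effective stress: σ'_0 = σ_v − u = 97.93 − 53.955 = 43.975 kPa.
Final effective stress: σ'_f = σ'_0 + Δσ = 43.975 + 58.3 = 102.28 kPa.
Normally consolidated clay, so the full stress increment lies on the virgin compression line:
S_c = C_c·H/(1+e₀)·log₁₀(σ'_f/σ'_0) = 0.23×5.2/(1+1.01)×log₁₀(102.28/43.975)
    = 0.59502 × 0.36658 = 0.2181 m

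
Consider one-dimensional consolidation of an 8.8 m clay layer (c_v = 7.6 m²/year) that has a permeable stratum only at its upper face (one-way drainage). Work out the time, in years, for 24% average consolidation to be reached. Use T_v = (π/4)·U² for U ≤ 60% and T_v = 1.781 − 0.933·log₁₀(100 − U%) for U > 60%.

Drainage path length: H_d = H = 8.8 m (single drainage).
U ≤ 60%: T_v = (π/4)·U² = (π/4)×0.24² = 0.045239.
t = T_v·H_d²/c_v = 0.045239×8.8²/7.6 = 0.461 years.

t ≈ 0.461 years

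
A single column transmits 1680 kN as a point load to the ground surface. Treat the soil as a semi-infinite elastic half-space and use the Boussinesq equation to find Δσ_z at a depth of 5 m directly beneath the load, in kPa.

Boussinesq vertical stress below a point load on an elastic half-space:
Δσ_z = 3P/(2πz²) · [1 + (r/z)²]^(−5/2)
r/z = 0/5 = 0; [1+(r/z)²]^(−5/2) = 1.
Δσ_z = 3×1680/(2π×5²) × 1 = 32.086 × 1 = 32.09 kPa

Δσ_z ≈ 32.1 kPa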